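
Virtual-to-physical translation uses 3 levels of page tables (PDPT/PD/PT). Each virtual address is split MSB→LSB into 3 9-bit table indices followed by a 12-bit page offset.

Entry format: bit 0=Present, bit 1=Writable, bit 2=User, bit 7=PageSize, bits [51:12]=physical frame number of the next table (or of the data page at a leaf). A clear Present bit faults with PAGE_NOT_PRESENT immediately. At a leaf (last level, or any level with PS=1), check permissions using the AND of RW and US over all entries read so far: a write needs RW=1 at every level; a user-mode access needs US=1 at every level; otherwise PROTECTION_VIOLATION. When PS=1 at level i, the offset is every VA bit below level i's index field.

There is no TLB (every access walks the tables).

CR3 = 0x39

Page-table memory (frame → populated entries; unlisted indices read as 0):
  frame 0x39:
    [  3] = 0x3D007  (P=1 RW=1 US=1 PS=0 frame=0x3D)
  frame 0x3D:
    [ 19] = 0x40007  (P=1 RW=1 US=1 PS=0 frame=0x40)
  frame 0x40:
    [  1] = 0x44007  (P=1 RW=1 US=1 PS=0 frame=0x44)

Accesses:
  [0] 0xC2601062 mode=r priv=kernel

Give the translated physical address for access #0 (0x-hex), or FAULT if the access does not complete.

Per-access translation:
#0 VA=0xC2601062 (r,kernel):
  lvl0: tbl 0x39, slot 3 ⇒ 0x3D007 (P1/RW1/US1/PS0)
  lvl1: tbl 0x3D, slot 19 ⇒ 0x40007 (P1/RW1/US1/PS0)
  lvl2: tbl 0x40, slot 1 ⇒ 0x44007 (P1/RW1/US1/PS0)
  ⇒ phys 0x44062  [3 reads]

Access #0 PA: 0x44062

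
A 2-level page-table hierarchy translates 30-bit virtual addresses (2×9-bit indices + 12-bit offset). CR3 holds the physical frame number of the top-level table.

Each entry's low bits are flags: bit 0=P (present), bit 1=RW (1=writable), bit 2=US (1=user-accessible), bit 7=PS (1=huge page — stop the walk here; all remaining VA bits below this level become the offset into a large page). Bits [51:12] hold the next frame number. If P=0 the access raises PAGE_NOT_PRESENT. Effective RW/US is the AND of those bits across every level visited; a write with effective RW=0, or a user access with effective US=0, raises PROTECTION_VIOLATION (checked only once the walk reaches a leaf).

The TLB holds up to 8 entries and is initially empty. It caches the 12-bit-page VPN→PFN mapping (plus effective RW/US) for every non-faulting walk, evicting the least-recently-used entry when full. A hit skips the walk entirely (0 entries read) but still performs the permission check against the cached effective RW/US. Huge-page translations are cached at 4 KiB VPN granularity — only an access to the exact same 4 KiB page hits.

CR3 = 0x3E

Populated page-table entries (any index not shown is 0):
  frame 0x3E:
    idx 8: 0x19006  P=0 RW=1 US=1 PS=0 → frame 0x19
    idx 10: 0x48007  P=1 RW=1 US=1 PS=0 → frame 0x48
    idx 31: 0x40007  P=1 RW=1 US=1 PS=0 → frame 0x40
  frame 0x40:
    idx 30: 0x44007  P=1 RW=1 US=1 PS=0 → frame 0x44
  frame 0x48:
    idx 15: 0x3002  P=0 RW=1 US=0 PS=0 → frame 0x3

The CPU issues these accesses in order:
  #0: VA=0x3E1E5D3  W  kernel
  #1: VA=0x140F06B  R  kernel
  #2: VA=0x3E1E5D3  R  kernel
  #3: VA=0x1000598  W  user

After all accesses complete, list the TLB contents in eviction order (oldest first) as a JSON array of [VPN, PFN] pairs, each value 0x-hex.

Per-access translation:
#0 VA=0x3E1E5D3 (w,kernel):
  L0 @0x3E[31] → 0x40007  P=1,RW=1,US=1,PS=0
  L1 @0x40[30] → 0x44007  P=1,RW=1,US=1,PS=0
  → PA=0x445D3  (2 entries read)
#1 VA=0x140F06B (r,kernel):
  L0 @0x3E[10] → 0x48007  P=1,RW=1,US=1,PS=0
  L1 @0x48[15] → 0x3002  P=0,RW=1,US=0,PS=0
  ✗ PAGE_NOT_PRESENT  [2 reads]
#2 VA=0x3E1E5D3 (r,kernel):
  TLB hit vpn=0x3E1E → PA=0x445D3
#3 VA=0x1000598 (w,user):
  L0 @0x3E[8] → 0x19006  P=0,RW=1,US=1,PS=0
  ✗ PAGE_NOT_PRESENT  [1 reads]

TLB: [["0x3E1E", "0x44"]]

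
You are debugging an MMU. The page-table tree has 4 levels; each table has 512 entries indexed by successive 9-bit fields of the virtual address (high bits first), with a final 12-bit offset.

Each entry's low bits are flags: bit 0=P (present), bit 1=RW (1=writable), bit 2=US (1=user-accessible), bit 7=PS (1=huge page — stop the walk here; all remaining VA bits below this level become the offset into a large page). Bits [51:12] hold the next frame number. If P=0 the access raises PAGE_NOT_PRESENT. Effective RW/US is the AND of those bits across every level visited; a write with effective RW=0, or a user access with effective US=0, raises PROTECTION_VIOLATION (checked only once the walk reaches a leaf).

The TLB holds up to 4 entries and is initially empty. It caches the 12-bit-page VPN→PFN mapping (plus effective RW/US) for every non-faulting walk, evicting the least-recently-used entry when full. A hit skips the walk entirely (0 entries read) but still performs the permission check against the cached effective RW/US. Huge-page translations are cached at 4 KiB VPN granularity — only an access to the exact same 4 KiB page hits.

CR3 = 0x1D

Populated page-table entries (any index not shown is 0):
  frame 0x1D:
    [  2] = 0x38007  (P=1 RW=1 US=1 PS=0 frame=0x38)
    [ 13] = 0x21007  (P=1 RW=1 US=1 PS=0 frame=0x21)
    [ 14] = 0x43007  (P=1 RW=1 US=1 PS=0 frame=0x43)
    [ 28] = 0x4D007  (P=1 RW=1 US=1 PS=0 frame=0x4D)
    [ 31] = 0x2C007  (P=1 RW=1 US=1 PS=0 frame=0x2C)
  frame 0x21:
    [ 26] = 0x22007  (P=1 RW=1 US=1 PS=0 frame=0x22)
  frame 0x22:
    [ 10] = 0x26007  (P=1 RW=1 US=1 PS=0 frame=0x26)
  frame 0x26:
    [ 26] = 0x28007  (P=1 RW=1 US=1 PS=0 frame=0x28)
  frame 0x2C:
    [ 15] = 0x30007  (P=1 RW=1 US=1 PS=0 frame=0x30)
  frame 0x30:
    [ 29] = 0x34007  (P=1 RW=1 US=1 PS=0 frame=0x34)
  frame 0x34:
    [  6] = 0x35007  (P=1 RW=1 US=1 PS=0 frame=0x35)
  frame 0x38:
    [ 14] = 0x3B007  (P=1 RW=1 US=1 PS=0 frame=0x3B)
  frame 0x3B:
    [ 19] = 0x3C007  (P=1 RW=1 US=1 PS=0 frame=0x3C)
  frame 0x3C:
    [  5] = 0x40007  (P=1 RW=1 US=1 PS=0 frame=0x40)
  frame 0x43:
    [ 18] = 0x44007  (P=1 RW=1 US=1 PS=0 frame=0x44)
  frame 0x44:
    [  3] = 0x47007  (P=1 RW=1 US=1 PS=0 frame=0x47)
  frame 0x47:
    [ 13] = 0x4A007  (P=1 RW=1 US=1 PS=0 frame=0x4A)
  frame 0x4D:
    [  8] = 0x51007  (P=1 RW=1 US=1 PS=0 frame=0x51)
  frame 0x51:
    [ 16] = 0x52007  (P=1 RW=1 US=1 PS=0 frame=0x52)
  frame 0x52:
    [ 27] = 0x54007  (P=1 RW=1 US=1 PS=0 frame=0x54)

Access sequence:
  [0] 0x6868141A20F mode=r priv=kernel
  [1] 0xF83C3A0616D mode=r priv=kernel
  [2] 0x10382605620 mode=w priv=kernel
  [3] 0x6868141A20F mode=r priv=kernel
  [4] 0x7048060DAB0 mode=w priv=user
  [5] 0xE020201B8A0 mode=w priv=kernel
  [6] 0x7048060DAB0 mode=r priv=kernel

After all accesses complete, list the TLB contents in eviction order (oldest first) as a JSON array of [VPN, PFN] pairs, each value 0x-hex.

Trace:
#0 VA=0x6868141A20F (r,kernel):
  [0] read 0x1D idx=13: raw=0x21007 flags P=1 W=1 U=1 S=0
  [1] read 0x21 idx=26: raw=0x22007 flags P=1 W=1 U=1 S=0
  [2] read 0x22 idx=10: raw=0x26007 flags P=1 W=1 U=1 S=0
  [3] read 0x26 idx=26: raw=0x28007 flags P=1 W=1 U=1 S=0
  ✓ 0x2820F  — 4 lookups
#1 VA=0xF83C3A0616D (r,kernel):
  [0] read 0x1D idx=31: raw=0x2C007 flags P=1 W=1 U=1 S=0
  [1] read 0x2C idx=15: raw=0x30007 flags P=1 W=1 U=1 S=0
  [2] read 0x30 idx=29: raw=0x34007 flags P=1 W=1 U=1 S=0
  [3] read 0x34 idx=6: raw=0x35007 flags P=1 W=1 U=1 S=0
  ✓ 0x3516D  — 4 lookups
#2 VA=0x10382605620 (w,kernel):
  [0] read 0x1D idx=2: raw=0x38007 flags P=1 W=1 U=1 S=0
  [1] read 0x38 idx=14: raw=0x3B007 flags P=1 W=1 U=1 S=0
  [2] read 0x3B idx=19: raw=0x3C007 flags P=1 W=1 U=1 S=0
  [3] read 0x3C idx=5: raw=0x40007 flags P=1 W=1 U=1 S=0
  ✓ 0x40620  — 4 lookups
#3 VA=0x6868141A20F (r,kernel):
  TLB hit vpn=0x6868141A → PA=0x2820F
#4 VA=0x7048060DAB0 (w,user):
  [0] read 0x1D idx=14: raw=0x43007 flags P=1 W=1 U=1 S=0
  [1] read 0x43 idx=18: raw=0x44007 flags P=1 W=1 U=1 S=0
  [2] read 0x44 idx=3: raw=0x47007 flags P=1 W=1 U=1 S=0
  [3] read 0x47 idx=13: raw=0x4A007 flags P=1 W=1 U=1 S=0
  ✓ 0x4AAB0  — 4 lookups
#5 VA=0xE020201B8A0 (w,kernel):
  [0] read 0x1D idx=28: raw=0x4D007 flags P=1 W=1 U=1 S=0
  [1] read 0x4D idx=8: raw=0x51007 flags P=1 W=1 U=1 S=0
  [2] read 0x51 idx=16: raw=0x52007 flags P=1 W=1 U=1 S=0
  [3] read 0x52 idx=27: raw=0x54007 flags P=1 W=1 U=1 S=0
  ✓ 0x548A0  — 4 lookups
#6 VA=0x7048060DAB0 (r,kernel):
  TLB hit vpn=0x7048060D → PA=0x4AAB0

TLB: [["0x10382605", "0x40"], ["0x6868141A", "0x28"], ["0xE020201B", "0x54"], ["0x7048060D", "0x4A"]]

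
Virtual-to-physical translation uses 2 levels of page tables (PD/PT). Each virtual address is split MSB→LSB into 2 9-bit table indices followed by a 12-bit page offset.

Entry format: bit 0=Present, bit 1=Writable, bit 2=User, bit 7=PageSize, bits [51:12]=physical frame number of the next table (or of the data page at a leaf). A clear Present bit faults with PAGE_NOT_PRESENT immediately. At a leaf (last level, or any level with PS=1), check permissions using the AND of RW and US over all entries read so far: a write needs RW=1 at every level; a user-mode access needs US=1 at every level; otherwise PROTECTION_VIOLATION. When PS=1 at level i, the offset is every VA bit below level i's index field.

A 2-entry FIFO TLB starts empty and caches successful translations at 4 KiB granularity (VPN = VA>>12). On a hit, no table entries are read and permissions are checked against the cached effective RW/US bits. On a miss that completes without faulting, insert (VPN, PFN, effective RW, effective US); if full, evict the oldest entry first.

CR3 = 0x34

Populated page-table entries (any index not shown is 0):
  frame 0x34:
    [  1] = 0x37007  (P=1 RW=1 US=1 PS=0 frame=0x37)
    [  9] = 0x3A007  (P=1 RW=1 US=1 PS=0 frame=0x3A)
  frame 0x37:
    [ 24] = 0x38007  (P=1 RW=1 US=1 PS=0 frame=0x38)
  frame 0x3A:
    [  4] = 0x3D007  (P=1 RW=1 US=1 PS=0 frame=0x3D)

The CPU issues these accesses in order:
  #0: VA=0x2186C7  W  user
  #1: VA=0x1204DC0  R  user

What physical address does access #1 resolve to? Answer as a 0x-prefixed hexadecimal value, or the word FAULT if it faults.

Trace:
#0 VA=0x2186C7 (w,user):
  L0 @0x34[1] → 0x37007  P=1,RW=1,US=1,PS=0
  L1 @0x37[24] → 0x38007  P=1,RW=1,US=1,PS=0
  ⇒ phys 0x386C7  [2 reads]
#1 VA=0x1204DC0 (r,user):
  L0 @0x34[9] → 0x3A007  P=1,RW=1,US=1,PS=0
  L1 @0x3A[4] → 0x3D007  P=1,RW=1,US=1,PS=0
  ⇒ phys 0x3DDC0  [2 reads]

Access #1 PA: 0x3DDC0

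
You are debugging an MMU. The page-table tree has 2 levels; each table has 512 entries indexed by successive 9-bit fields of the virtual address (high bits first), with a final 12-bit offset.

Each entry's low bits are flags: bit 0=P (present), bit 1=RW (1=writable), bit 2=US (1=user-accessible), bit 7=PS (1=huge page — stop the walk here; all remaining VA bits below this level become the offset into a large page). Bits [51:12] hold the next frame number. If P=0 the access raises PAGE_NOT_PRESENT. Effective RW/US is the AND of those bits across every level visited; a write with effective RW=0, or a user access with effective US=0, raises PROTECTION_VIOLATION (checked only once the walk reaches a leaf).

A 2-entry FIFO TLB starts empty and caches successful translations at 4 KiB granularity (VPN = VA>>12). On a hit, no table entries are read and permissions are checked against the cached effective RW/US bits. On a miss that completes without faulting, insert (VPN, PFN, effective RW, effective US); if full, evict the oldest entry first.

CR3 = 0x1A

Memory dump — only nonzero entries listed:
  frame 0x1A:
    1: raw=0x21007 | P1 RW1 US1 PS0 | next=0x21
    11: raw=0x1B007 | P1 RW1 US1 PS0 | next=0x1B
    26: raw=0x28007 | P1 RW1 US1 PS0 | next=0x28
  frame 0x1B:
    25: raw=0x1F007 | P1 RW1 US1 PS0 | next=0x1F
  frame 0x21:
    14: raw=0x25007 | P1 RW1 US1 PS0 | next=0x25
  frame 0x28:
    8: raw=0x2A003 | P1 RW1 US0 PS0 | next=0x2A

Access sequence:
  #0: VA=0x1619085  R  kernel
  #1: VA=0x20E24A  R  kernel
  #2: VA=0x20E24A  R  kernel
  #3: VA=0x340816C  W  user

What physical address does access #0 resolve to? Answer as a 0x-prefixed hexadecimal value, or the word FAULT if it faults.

Walk each access:
#0 VA=0x1619085 (r,kernel):
  L0: frame=0x1A idx=11 entry=0x1B007 [P=1 RW=1 US=1 PS=0]
  L1: frame=0x1B idx=25 entry=0x1F007 [P=1 RW=1 US=1 PS=0]
  ⇒ phys 0x1F085  [2 reads]
#1 VA=0x20E24A (r,kernel):
  L0: frame=0x1A idx=1 entry=0x21007 [P=1 RW=1 US=1 PS=0]
  L1: frame=0x21 idx=14 entry=0x25007 [P=1 RW=1 US=1 PS=0]
  ⇒ phys 0x2524A  [2 reads]
#2 VA=0x20E24A (r,kernel):
  TLB hit vpn=0x20E → PA=0x2524A
#3 VA=0x340816C (w,user):
  L0: frame=0x1A idx=26 entry=0x28007 [P=1 RW=1 US=1 PS=0]
  L1: frame=0x28 idx=8 entry=0x2A003 [P=1 RW=1 US=0 PS=0]
  → PROTECTION_VIOLATION  (2 entries read)

Access #0 PA: 0x1F085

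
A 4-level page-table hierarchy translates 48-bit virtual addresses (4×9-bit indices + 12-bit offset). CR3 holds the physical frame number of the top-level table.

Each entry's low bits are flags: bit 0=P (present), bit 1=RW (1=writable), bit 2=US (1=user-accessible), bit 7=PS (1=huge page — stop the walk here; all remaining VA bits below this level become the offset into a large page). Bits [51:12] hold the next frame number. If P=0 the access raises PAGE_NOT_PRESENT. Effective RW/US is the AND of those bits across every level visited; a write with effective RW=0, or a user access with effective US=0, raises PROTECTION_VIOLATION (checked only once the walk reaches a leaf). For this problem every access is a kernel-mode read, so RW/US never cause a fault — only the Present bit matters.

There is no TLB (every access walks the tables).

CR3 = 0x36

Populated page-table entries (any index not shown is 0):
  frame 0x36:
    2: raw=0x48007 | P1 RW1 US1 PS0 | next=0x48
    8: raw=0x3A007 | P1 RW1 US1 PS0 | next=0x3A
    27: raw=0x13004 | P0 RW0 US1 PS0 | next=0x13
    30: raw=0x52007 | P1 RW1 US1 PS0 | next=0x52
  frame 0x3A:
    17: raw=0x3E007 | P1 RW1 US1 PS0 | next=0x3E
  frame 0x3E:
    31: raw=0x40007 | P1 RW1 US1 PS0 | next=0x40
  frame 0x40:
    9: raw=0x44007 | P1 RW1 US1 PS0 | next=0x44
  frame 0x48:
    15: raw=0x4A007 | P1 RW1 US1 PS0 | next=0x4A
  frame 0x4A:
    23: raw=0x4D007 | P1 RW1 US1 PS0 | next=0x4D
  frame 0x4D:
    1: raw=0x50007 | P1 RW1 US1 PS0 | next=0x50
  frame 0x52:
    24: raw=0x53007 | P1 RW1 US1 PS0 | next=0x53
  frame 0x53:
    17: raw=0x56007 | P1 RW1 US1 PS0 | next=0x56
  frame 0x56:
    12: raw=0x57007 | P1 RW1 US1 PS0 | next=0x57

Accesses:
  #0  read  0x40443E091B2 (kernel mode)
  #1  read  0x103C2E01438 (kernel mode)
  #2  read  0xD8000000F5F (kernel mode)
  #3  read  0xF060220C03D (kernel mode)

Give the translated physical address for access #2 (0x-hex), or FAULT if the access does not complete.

Trace:
#0 VA=0x40443E091B2 (r,kernel):
  L0 @0x36[8] → 0x3A007  P=1,RW=1,US=1,PS=0
  L1 @0x3A[17] → 0x3E007  P=1,RW=1,US=1,PS=0
  L2 @0x3E[31] → 0x40007  P=1,RW=1,US=1,PS=0
  L3 @0x40[9] → 0x44007  P=1,RW=1,US=1,PS=0
  → PA=0x441B2  (4 entries read)
#1 VA=0x103C2E01438 (r,kernel):
  L0 @0x36[2] → 0x48007  P=1,RW=1,US=1,PS=0
  L1 @0x48[15] → 0x4A007  P=1,RW=1,US=1,PS=0
  L2 @0x4A[23] → 0x4D007  P=1,RW=1,US=1,PS=0
  L3 @0x4D[1] → 0x50007  P=1,RW=1,US=1,PS=0
  → PA=0x50438  (4 entries read)
#2 VA=0xD8000000F5F (r,kernel):
  L0 @0x36[27] → 0x13004  P=0,RW=0,US=1,PS=0
  ✗ PAGE_NOT_PRESENT  [1 reads]
#3 VA=0xF060220C03D (r,kernel):
  L0 @0x36[30] → 0x52007  P=1,RW=1,US=1,PS=0
  L1 @0x52[24] → 0x53007  P=1,RW=1,US=1,PS=0
  L2 @0x53[17] → 0x56007  P=1,RW=1,US=1,PS=0
  L3 @0x56[12] → 0x57007  P=1,RW=1,US=1,PS=0
  → PA=0x5703D  (4 entries read)

Access #2 PA: FAULT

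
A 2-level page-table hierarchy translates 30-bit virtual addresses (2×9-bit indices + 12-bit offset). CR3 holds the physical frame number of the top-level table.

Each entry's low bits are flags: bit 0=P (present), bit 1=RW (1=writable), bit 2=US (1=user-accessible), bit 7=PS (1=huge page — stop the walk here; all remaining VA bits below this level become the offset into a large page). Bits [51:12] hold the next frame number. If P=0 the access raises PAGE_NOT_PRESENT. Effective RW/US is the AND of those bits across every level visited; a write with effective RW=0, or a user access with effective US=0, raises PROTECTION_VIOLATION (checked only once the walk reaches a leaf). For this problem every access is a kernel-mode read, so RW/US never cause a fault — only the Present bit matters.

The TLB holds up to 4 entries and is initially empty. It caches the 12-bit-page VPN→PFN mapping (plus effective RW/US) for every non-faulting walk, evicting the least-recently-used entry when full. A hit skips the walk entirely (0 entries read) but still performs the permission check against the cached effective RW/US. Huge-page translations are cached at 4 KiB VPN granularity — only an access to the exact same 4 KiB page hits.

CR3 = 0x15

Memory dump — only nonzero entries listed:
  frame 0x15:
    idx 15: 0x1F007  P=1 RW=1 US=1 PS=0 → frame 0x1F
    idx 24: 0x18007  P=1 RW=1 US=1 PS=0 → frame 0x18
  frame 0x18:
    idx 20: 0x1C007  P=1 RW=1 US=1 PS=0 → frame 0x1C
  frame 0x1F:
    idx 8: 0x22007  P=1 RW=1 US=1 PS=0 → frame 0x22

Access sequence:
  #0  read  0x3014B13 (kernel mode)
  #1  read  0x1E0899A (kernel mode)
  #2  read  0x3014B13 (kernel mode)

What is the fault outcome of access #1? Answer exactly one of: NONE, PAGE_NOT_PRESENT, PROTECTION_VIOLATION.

Per-access translation:
#0 VA=0x3014B13 (r,kernel):
  lvl0: tbl 0x15, slot 24 ⇒ 0x18007 (P1/RW1/US1/PS0)
  lvl1: tbl 0x18, slot 20 ⇒ 0x1C007 (P1/RW1/US1/PS0)
  ✓ 0x1CB13  — 2 lookups
#1 VA=0x1E0899A (r,kernel):
  lvl0: tbl 0x15, slot 15 ⇒ 0x1F007 (P1/RW1/US1/PS0)
  lvl1: tbl 0x1F, slot 8 ⇒ 0x22007 (P1/RW1/US1/PS0)
  ✓ 0x2299A  — 2 lookups
#2 VA=0x3014B13 (r,kernel):
  TLB hit vpn=0x3014 → PA=0x1CB13

Access #1 fault: NONE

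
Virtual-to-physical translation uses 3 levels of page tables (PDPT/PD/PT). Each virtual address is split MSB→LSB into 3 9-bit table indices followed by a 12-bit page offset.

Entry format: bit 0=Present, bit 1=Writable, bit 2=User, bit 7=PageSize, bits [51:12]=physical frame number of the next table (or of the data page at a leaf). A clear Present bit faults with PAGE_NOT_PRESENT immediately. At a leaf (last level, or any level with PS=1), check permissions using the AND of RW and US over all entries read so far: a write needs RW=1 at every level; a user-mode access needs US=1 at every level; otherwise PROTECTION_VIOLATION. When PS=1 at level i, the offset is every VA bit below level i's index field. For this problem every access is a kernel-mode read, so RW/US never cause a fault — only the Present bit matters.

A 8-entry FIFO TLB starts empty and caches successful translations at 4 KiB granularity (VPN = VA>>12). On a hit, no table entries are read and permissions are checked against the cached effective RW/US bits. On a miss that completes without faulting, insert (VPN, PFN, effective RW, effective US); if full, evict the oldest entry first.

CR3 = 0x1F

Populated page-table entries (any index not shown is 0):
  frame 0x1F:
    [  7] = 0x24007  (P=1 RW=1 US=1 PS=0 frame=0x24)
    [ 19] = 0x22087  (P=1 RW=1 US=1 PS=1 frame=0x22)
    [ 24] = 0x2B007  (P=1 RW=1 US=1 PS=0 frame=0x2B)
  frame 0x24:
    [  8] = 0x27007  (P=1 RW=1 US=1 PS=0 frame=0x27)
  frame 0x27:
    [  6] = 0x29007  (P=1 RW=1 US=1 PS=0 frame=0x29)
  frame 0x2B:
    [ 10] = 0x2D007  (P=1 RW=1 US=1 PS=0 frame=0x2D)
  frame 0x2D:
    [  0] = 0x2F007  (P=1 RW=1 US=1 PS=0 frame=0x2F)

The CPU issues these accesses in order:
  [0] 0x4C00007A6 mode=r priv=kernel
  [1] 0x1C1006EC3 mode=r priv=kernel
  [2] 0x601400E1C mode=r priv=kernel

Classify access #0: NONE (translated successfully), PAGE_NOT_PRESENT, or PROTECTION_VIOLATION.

Trace:
#0 VA=0x4C00007A6 (r,kernel):
  L0 @0x1F[19] → 0x22087  P=1,RW=1,US=1,PS=1
  ✓ 0x227A6 (huge @L0)  — 1 lookups
#1 VA=0x1C1006EC3 (r,kernel):
  L0 @0x1F[7] → 0x24007  P=1,RW=1,US=1,PS=0
  L1 @0x24[8] → 0x27007  P=1,RW=1,US=1,PS=0
  L2 @0x27[6] → 0x29007  P=1,RW=1,US=1,PS=0
  ✓ 0x29EC3  — 3 lookups
#2 VA=0x601400E1C (r,kernel):
  L0 @0x1F[24] → 0x2B007  P=1,RW=1,US=1,PS=0
  L1 @0x2B[10] → 0x2D007  P=1,RW=1,US=1,PS=0
  L2 @0x2D[0] → 0x2F007  P=1,RW=1,US=1,PS=0
  ✓ 0x2FE1C  — 3 lookups

Access #0 fault: NONE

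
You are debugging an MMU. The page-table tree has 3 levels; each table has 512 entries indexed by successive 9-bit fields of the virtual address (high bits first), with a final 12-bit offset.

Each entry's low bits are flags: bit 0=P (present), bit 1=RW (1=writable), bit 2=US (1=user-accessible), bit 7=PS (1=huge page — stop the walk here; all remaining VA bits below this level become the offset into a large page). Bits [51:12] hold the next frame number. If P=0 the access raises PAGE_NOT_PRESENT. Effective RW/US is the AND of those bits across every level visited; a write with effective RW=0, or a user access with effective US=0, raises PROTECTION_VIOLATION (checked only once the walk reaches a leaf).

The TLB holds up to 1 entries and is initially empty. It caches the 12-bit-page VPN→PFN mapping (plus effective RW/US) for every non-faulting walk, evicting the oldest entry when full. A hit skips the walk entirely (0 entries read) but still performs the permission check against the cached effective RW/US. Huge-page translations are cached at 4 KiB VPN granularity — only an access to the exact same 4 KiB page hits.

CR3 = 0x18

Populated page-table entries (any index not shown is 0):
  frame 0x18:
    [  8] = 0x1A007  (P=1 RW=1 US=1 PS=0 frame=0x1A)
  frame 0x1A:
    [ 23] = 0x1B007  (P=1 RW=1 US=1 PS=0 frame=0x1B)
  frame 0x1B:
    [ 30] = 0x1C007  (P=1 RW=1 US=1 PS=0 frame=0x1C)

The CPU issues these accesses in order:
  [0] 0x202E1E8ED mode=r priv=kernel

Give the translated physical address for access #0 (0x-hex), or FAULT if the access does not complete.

Walk each access:
#0 VA=0x202E1E8ED (r,kernel):
  L0 @0x18[8] → 0x1A007  P=1,RW=1,US=1,PS=0
  L1 @0x1A[23] → 0x1B007  P=1,RW=1,US=1,PS=0
  L2 @0x1B[30] → 0x1C007  P=1,RW=1,US=1,PS=0
  → PA=0x1C8ED  (3 entries read)

Access #0 PA: 0x1C8ED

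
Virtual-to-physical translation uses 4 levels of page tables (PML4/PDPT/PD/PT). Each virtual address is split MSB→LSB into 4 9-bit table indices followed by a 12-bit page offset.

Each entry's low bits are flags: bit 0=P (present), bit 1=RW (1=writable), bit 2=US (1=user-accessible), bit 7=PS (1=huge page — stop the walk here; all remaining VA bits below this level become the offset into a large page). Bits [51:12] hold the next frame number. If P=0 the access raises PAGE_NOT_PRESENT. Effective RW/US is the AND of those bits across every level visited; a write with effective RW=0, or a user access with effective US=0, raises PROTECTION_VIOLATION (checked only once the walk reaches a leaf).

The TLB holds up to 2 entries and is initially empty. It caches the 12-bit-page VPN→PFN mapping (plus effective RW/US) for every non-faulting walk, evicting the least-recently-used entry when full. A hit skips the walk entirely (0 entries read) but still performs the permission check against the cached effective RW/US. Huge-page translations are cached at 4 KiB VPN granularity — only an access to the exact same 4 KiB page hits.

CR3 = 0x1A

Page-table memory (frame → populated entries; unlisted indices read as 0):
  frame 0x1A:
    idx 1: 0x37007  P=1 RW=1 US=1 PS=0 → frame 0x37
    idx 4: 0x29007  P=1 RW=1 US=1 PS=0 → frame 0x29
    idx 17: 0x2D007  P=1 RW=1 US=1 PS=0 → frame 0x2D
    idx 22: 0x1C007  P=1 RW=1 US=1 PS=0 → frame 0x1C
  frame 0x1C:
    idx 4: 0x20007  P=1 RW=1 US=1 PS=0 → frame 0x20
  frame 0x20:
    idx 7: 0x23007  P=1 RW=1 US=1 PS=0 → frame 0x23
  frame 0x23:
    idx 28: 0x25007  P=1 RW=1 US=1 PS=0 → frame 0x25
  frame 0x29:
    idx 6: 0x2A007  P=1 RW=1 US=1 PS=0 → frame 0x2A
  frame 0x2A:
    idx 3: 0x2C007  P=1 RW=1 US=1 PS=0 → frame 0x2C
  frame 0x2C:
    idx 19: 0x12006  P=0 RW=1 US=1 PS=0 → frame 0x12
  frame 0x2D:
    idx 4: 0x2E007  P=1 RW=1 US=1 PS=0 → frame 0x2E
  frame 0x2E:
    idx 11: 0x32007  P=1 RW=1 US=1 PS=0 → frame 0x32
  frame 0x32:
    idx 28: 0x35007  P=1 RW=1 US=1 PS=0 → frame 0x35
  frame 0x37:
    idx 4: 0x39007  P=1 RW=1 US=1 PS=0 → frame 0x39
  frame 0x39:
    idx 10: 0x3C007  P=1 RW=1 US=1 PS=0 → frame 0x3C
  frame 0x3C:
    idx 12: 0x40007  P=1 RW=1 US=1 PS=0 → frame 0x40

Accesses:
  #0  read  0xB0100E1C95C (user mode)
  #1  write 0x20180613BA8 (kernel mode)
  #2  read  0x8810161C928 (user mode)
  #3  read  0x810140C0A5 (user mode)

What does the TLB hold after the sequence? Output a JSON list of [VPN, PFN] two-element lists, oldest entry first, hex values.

Per-access translation:
#0 VA=0xB0100E1C95C (r,user):
  [0] read 0x1A idx=22: raw=0x1C007 flags P=1 W=1 U=1 S=0
  [1] read 0x1C idx=4: raw=0x20007 flags P=1 W=1 U=1 S=0
  [2] read 0x20 idx=7: raw=0x23007 flags P=1 W=1 U=1 S=0
  [3] read 0x23 idx=28: raw=0x25007 flags P=1 W=1 U=1 S=0
  → PA=0x2595C  (4 entries read)
#1 VA=0x20180613BA8 (w,kernel):
  [0] read 0x1A idx=4: raw=0x29007 flags P=1 W=1 U=1 S=0
  [1] read 0x29 idx=6: raw=0x2A007 flags P=1 W=1 U=1 S=0
  [2] read 0x2A idx=3: raw=0x2C007 flags P=1 W=1 U=1 S=0
  [3] read 0x2C idx=19: raw=0x12006 flags P=0 W=1 U=1 S=0
  ✗ PAGE_NOT_PRESENT  [4 reads]
#2 VA=0x8810161C928 (r,user):
  [0] read 0x1A idx=17: raw=0x2D007 flags P=1 W=1 U=1 S=0
  [1] read 0x2D idx=4: raw=0x2E007 flags P=1 W=1 U=1 S=0
  [2] read 0x2E idx=11: raw=0x32007 flags P=1 W=1 U=1 S=0
  [3] read 0x32 idx=28: raw=0x35007 flags P=1 W=1 U=1 S=0
  → PA=0x35928  (4 entries read)
#3 VA=0x810140C0A5 (r,user):
  [0] read 0x1A idx=1: raw=0x37007 flags P=1 W=1 U=1 S=0
  [1] read 0x37 idx=4: raw=0x39007 flags P=1 W=1 U=1 S=0
  [2] read 0x39 idx=10: raw=0x3C007 flags P=1 W=1 U=1 S=0
  [3] read 0x3C idx=12: raw=0x40007 flags P=1 W=1 U=1 S=0
  → PA=0x400A5  (4 entries read)

TLB: [["0x8810161C", "0x35"], ["0x810140C", "0x40"]]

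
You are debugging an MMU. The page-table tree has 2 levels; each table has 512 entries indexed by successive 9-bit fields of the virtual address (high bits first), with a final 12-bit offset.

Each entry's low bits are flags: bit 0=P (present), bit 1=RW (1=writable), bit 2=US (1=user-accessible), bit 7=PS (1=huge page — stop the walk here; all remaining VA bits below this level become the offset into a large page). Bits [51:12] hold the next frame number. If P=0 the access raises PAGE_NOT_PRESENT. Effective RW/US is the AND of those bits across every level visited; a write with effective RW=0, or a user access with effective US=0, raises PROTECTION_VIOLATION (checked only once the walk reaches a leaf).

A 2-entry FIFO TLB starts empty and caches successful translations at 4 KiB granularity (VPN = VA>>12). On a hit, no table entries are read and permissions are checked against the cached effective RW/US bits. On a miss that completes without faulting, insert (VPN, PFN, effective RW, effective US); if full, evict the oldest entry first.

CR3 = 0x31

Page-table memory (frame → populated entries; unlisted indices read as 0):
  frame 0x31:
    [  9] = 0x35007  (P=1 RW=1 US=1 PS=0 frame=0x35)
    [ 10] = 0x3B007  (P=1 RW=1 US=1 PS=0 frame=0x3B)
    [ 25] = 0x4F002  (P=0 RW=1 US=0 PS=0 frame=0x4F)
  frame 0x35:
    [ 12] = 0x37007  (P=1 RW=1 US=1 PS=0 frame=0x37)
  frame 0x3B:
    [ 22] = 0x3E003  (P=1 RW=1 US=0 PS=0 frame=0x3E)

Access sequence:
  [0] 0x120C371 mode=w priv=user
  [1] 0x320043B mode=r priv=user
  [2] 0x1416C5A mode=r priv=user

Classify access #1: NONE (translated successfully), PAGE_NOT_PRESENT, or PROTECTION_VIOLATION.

Trace:
#0 VA=0x120C371 (w,user):
  lvl0: tbl 0x31, slot 9 ⇒ 0x35007 (P1/RW1/US1/PS0)
  lvl1: tbl 0x35, slot 12 ⇒ 0x37007 (P1/RW1/US1/PS0)
  ⇒ phys 0x37371  [2 reads]
#1 VA=0x320043B (r,user):
  lvl0: tbl 0x31, slot 25 ⇒ 0x4F002 (P0/RW1/US0/PS0)
  ✗ PAGE_NOT_PRESENT  [1 reads]
#2 VA=0x1416C5A (r,user):
  lvl0: tbl 0x31, slot 10 ⇒ 0x3B007 (P1/RW1/US1/PS0)
  lvl1: tbl 0x3B, slot 22 ⇒ 0x3E003 (P1/RW1/US0/PS0)
  ✗ PROTECTION_VIOLATION  [2 reads]

Access #1 fault: PAGE_NOT_PRESENT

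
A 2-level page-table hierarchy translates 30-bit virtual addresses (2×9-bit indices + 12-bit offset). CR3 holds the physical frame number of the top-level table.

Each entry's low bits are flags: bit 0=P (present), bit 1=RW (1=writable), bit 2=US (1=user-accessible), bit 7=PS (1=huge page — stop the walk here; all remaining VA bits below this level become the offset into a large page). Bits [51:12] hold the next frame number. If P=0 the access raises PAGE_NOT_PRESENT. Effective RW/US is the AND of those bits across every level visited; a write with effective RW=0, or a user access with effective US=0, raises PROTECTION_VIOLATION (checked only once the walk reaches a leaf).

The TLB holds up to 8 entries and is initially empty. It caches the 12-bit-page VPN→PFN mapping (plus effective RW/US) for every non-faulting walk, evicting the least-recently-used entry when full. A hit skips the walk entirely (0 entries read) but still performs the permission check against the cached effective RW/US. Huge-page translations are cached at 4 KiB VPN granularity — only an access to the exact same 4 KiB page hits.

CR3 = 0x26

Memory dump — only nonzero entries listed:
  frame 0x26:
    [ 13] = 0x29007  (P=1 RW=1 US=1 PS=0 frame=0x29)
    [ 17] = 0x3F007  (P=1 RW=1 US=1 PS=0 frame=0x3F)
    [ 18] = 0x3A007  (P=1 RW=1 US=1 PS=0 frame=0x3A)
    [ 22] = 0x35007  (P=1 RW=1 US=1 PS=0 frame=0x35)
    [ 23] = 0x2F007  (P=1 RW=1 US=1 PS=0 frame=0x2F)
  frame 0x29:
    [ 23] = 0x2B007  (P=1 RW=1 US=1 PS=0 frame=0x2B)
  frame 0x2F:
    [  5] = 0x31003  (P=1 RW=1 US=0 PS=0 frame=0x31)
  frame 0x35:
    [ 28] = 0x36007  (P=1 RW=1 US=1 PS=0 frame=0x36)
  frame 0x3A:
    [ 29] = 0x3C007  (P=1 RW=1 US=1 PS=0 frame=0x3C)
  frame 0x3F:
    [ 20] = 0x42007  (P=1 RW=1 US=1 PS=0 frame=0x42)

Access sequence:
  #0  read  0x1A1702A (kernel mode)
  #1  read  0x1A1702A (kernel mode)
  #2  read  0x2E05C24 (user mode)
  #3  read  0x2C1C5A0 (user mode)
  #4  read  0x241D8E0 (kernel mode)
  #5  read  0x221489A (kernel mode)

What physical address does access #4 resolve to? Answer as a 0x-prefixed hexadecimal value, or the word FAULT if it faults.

Trace:
#0 VA=0x1A1702A (r,kernel):
  [0] read 0x26 idx=13: raw=0x29007 flags P=1 W=1 U=1 S=0
  [1] read 0x29 idx=23: raw=0x2B007 flags P=1 W=1 U=1 S=0
  → PA=0x2B02A  (2 entries read)
#1 VA=0x1A1702A (r,kernel):
  TLB hit vpn=0x1A17 → PA=0x2B02A
#2 VA=0x2E05C24 (r,user):
  [0] read 0x26 idx=23: raw=0x2F007 flags P=1 W=1 U=1 S=0
  [1] read 0x2F idx=5: raw=0x31003 flags P=1 W=1 U=0 S=0
  ⇒ fault: PROTECTION_VIOLATION  — 2 lookups
#3 VA=0x2C1C5A0 (r,user):
  [0] read 0x26 idx=22: raw=0x35007 flags P=1 W=1 U=1 S=0
  [1] read 0x35 idx=28: raw=0x36007 flags P=1 W=1 U=1 S=0
  → PA=0x365A0  (2 entries read)
#4 VA=0x241D8E0 (r,kernel):
  [0] read 0x26 idx=18: raw=0x3A007 flags P=1 W=1 U=1 S=0
  [1] read 0x3A idx=29: raw=0x3C007 flags P=1 W=1 U=1 S=0
  → PA=0x3C8E0  (2 entries read)
#5 VA=0x221489A (r,kernel):
  [0] read 0x26 idx=17: raw=0x3F007 flags P=1 W=1 U=1 S=0
  [1] read 0x3F idx=20: raw=0x42007 flags P=1 W=1 U=1 S=0
  → PA=0x4289A  (2 entries read)

Access #4 PA: 0x3C8E0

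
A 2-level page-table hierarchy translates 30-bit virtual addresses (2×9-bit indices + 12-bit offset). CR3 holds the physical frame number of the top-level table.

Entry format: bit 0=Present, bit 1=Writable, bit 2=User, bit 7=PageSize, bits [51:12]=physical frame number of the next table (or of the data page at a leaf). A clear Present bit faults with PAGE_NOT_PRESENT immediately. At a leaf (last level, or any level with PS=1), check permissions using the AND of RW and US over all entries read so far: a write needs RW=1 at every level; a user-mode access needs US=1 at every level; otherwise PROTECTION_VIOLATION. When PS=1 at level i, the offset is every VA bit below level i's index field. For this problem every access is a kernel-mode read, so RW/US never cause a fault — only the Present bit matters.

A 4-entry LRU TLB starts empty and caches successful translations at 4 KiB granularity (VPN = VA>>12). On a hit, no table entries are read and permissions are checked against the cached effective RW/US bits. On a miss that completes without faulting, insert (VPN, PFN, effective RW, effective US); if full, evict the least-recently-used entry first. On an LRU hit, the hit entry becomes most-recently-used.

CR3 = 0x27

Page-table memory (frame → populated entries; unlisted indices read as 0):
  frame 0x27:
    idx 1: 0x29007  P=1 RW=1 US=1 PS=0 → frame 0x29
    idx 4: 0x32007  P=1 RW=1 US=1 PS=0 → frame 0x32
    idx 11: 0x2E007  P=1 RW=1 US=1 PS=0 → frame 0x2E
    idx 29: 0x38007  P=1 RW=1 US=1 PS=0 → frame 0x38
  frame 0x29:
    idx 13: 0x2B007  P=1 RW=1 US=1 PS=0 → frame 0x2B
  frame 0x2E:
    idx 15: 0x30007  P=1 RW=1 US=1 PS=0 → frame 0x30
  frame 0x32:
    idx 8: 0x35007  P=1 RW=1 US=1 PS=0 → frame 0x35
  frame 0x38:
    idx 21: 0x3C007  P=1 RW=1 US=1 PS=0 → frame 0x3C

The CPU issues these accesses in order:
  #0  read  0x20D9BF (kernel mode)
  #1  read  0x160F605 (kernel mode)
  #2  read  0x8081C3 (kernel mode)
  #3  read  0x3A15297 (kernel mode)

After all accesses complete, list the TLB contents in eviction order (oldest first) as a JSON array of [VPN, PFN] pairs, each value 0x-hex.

Trace:
#0 VA=0x20D9BF (r,kernel):
  lvl0: tbl 0x27, slot 1 ⇒ 0x29007 (P1/RW1/US1/PS0)
  lvl1: tbl 0x29, slot 13 ⇒ 0x2B007 (P1/RW1/US1/PS0)
  ⇒ phys 0x2B9BF  [2 reads]
#1 VA=0x160F605 (r,kernel):
  lvl0: tbl 0x27, slot 11 ⇒ 0x2E007 (P1/RW1/US1/PS0)
  lvl1: tbl 0x2E, slot 15 ⇒ 0x30007 (P1/RW1/US1/PS0)
  ⇒ phys 0x30605  [2 reads]
#2 VA=0x8081C3 (r,kernel):
  lvl0: tbl 0x27, slot 4 ⇒ 0x32007 (P1/RW1/US1/PS0)
  lvl1: tbl 0x32, slot 8 ⇒ 0x35007 (P1/RW1/US1/PS0)
  ⇒ phys 0x351C3  [2 reads]
#3 VA=0x3A15297 (r,kernel):
  lvl0: tbl 0x27, slot 29 ⇒ 0x38007 (P1/RW1/US1/PS0)
  lvl1: tbl 0x38, slot 21 ⇒ 0x3C007 (P1/RW1/US1/PS0)
  ⇒ phys 0x3C297  [2 reads]

TLB: [["0x20D", "0x2B"], ["0x160F", "0x30"], ["0x808", "0x35"], ["0x3A15", "0x3C"]]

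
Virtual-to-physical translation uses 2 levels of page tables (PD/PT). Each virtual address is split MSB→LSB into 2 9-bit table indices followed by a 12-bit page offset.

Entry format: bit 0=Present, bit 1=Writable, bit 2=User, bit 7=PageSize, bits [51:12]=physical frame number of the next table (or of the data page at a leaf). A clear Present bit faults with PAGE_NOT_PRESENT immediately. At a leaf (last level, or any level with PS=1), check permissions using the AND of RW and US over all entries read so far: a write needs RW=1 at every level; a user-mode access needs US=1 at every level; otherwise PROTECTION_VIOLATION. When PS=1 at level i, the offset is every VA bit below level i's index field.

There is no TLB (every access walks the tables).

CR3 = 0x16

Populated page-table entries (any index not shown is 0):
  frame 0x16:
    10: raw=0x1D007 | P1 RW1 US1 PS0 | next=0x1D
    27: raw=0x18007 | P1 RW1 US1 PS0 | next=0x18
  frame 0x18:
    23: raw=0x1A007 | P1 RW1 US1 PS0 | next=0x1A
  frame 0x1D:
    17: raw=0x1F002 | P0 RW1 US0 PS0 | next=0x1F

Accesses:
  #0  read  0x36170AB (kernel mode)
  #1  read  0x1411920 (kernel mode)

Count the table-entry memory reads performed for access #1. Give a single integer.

Walk each access:
#0 VA=0x36170AB (r,kernel):
  L0 @0x16[27] → 0x18007  P=1,RW=1,US=1,PS=0
  L1 @0x18[23] → 0x1A007  P=1,RW=1,US=1,PS=0
  → PA=0x1A0AB  (2 entries read)
#1 VA=0x1411920 (r,kernel):
  L0 @0x16[10] → 0x1D007  P=1,RW=1,US=1,PS=0
  L1 @0x1D[17] → 0x1F002  P=0,RW=1,US=0,PS=0
  ✗ PAGE_NOT_PRESENT  [2 reads]

Entries read for #1: 2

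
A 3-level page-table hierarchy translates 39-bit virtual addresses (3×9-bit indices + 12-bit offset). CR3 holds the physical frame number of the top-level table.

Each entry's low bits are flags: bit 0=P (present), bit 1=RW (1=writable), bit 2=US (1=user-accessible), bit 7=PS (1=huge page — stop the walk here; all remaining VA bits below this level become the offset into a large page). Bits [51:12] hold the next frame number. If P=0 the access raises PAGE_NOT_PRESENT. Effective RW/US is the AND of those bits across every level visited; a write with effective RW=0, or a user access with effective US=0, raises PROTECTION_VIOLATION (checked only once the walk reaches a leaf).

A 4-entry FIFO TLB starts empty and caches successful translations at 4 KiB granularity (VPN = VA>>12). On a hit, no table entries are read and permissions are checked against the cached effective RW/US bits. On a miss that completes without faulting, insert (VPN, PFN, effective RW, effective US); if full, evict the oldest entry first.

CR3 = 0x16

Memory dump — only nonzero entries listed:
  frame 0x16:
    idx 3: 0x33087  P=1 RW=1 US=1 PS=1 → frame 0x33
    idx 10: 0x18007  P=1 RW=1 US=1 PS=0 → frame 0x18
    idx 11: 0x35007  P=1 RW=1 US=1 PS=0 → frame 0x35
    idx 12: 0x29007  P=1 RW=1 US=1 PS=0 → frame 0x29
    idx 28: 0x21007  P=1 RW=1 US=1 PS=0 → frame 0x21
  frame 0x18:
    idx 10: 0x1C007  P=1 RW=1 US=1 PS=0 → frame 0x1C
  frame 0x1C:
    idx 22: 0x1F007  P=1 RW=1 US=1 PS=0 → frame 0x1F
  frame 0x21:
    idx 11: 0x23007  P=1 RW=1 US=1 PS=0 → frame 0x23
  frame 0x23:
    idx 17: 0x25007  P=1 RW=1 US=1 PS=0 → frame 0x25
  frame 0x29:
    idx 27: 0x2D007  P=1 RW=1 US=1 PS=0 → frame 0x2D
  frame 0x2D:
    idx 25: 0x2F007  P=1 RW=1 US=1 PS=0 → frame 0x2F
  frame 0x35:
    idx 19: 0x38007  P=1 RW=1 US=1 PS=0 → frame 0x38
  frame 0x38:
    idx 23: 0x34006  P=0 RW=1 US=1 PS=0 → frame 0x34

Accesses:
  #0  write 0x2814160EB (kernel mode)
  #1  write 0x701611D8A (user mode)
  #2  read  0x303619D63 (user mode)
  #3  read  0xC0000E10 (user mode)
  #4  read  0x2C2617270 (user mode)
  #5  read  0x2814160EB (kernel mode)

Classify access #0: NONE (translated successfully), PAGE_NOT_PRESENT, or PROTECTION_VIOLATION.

Walk each access:
#0 VA=0x2814160EB (w,kernel):
  L0 @0x16[10] → 0x18007  P=1,RW=1,US=1,PS=0
  L1 @0x18[10] → 0x1C007  P=1,RW=1,US=1,PS=0
  L2 @0x1C[22] → 0x1F007  P=1,RW=1,US=1,PS=0
  ✓ 0x1F0EB  — 3 lookups
#1 VA=0x701611D8A (w,user):
  L0 @0x16[28] → 0x21007  P=1,RW=1,US=1,PS=0
  L1 @0x21[11] → 0x23007  P=1,RW=1,US=1,PS=0
  L2 @0x23[17] → 0x25007  P=1,RW=1,US=1,PS=0
  ✓ 0x25D8A  — 3 lookups
#2 VA=0x303619D63 (r,user):
  L0 @0x16[12] → 0x29007  P=1,RW=1,US=1,PS=0
  L1 @0x29[27] → 0x2D007  P=1,RW=1,US=1,PS=0
  L2 @0x2D[25] → 0x2F007  P=1,RW=1,US=1,PS=0
  ✓ 0x2FD63  — 3 lookups
#3 VA=0xC0000E10 (r,user):
  L0 @0x16[3] → 0x33087  P=1,RW=1,US=1,PS=1
  ✓ 0x33E10 (huge @L0)  — 1 lookups
#4 VA=0x2C2617270 (r,user):
  L0 @0x16[11] → 0x35007  P=1,RW=1,US=1,PS=0
  L1 @0x35[19] → 0x38007  P=1,RW=1,US=1,PS=0
  L2 @0x38[23] → 0x34006  P=0,RW=1,US=1,PS=0
  → PAGE_NOT_PRESENT  (3 entries read)
#5 VA=0x2814160EB (r,kernel):
  TLB hit vpn=0x281416 → PA=0x1F0EB

Access #0 fault: NONE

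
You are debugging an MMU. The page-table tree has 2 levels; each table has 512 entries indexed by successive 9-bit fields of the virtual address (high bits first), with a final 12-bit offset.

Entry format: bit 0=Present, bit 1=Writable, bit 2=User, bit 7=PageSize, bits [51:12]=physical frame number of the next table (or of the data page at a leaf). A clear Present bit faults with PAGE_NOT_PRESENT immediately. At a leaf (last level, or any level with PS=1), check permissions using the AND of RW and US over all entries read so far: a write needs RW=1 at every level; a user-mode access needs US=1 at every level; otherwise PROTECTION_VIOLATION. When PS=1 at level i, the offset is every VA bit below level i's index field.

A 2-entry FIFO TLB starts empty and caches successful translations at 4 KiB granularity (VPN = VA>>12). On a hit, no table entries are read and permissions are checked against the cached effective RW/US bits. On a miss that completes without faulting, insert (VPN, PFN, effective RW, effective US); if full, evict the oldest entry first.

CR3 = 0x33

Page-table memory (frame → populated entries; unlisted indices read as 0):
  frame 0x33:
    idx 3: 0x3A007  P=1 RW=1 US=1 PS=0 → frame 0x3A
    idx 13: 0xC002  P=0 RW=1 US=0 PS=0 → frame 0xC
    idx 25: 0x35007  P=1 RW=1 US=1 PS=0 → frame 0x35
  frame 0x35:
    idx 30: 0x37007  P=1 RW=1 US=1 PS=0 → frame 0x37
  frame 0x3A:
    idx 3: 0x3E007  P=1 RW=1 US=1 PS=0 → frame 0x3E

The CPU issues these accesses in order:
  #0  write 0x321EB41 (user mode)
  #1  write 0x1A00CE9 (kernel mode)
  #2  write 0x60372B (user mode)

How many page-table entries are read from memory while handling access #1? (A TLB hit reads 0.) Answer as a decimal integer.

Walk each access:
#0 VA=0x321EB41 (w,user):
  lvl0: tbl 0x33, slot 25 ⇒ 0x35007 (P1/RW1/US1/PS0)
  lvl1: tbl 0x35, slot 30 ⇒ 0x37007 (P1/RW1/US1/PS0)
  ⇒ phys 0x37B41  [2 reads]
#1 VA=0x1A00CE9 (w,kernel):
  lvl0: tbl 0x33, slot 13 ⇒ 0xC002 (P0/RW1/US0/PS0)
  → PAGE_NOT_PRESENT  (1 entries read)
#2 VA=0x60372B (w,user):
  lvl0: tbl 0x33, slot 3 ⇒ 0x3A007 (P1/RW1/US1/PS0)
  lvl1: tbl 0x3A, slot 3 ⇒ 0x3E007 (P1/RW1/US1/PS0)
  ⇒ phys 0x3E72B  [2 reads]

Entries read for #1: 1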